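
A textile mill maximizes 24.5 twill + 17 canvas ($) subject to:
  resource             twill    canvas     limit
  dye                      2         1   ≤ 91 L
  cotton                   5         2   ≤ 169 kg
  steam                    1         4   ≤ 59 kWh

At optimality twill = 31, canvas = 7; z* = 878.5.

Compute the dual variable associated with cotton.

Binding: cotton and steam. Non-binding: dye (22 unused).
By complementary slackness, y = 0 for the non-binding constraint.
Dual feasibility on the basic columns requires 5·y_cotton + 1·y_steam = 24.5, 2·y_cotton + 4·y_steam = 17.
Solving: y_cotton = 4.5, y_steam = 2.
Shadow price of cotton = 4.5.

4.5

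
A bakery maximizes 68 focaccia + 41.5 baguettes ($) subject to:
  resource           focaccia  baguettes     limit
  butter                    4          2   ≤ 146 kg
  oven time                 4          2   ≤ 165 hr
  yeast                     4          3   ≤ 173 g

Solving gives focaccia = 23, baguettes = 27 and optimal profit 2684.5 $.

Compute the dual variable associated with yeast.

At the optimum: butter uses 146 of 146 (binding); oven time uses 146 of 165 (slack = 19); yeast uses 173 of 173 (binding).
Slack constraints have shadow price 0 (complementary slackness).
Dual feasibility on the basic columns requires 4·y_butter + 4·y_yeast = 68, 2·y_butter + 3·y_yeast = 41.5.
→ y_butter = 9.5 and y_yeast = 7.5.
Shadow price of yeast = 7.5.

7.5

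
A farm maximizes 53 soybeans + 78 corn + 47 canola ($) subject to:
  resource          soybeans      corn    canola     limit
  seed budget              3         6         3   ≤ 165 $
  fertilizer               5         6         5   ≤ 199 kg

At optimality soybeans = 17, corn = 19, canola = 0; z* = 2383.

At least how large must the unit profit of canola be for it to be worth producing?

53

Both seed budget and fertilizer are binding at x*.
Dual feasibility on the basic columns requires 3·y_seed budget + 5·y_fertilizer = 53, 6·y_seed budget + 6·y_fertilizer = 78.
→ y_seed budget = 6 and y_fertilizer = 7.
canola enters the basis when its profit ≥ yᵀa₃ = 6·3 + 7·5 = 53.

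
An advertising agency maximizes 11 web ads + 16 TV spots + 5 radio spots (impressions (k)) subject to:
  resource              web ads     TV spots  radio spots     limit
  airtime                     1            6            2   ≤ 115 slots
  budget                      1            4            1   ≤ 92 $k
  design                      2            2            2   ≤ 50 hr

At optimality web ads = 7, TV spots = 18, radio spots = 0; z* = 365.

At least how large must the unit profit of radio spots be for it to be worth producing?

At the optimum: airtime uses 115 of 115 (binding); budget uses 79 of 92 (slack = 13); design uses 50 of 50 (binding).
Since budget is not tight, its dual is 0.
From A_Bᵀ y = c: 1·y_airtime + 2·y_design = 11; 6·y_airtime + 2·y_design = 16.
This yields shadow prices y_airtime = 1, y_design = 5.
radio spots enters the basis when its profit ≥ yᵀa₃ = 1·2 + 5·2 = 12.

12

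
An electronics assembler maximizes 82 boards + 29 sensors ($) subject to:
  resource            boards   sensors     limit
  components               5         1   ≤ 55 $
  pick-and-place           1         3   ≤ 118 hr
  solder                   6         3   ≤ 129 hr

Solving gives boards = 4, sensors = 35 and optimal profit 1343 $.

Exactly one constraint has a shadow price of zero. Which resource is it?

components: 55/55 (binding)
pick-and-place: 109/118 (slack 9)
solder: 129/129 (binding)
By complementary slackness, a constraint with positive slack has shadow price 0 → pick-and-place.

pick-and-place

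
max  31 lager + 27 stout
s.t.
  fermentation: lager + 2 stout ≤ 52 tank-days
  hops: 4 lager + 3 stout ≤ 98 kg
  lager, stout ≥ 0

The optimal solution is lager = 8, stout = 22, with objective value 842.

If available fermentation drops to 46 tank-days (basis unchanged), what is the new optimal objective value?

At the optimum: fermentation uses 52 of 52 (binding); hops uses 98 of 98 (binding).
From A_Bᵀ y = c: 1·y_fermentation + 4·y_hops = 31; 2·y_fermentation + 3·y_hops = 27.
This yields shadow prices y_fermentation = 3, y_hops = 7.
Δz = y_fermentation·Δb = 3 × (-6) = -18, so new z* = 842 − 18 = 824.

824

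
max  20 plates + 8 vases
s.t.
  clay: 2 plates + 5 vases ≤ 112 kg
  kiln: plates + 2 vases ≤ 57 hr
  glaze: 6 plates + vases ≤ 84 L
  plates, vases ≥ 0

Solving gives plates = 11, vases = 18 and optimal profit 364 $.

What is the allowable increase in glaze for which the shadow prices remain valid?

Binding constraints: clay, glaze. The basis is B = [[2,5],[6,1]] with det -28.
Per unit increase in glaze, x* moves by d = (0.1786, -0.0714).
The basis stays optimal until vases reaches 0; allowable increase = 252 L.

252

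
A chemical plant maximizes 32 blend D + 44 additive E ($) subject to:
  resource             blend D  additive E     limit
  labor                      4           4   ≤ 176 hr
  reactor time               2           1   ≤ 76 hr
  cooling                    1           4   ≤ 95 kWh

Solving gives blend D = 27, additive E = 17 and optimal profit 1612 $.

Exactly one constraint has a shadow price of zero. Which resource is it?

reactor time

labor: 176/176 (binding)
reactor time: 71/76 (slack 5)
cooling: 95/95 (binding)
By complementary slackness, a constraint with positive slack has shadow price 0 → reactor time.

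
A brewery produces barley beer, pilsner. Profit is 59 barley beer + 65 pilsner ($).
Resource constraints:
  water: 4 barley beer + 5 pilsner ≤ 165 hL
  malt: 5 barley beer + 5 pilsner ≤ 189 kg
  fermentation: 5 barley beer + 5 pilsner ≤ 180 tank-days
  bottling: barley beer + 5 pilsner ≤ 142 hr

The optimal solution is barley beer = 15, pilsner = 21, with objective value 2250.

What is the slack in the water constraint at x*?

water used = 4·15 + 5·21 = 165; slack = 165 − 165 = 0.

0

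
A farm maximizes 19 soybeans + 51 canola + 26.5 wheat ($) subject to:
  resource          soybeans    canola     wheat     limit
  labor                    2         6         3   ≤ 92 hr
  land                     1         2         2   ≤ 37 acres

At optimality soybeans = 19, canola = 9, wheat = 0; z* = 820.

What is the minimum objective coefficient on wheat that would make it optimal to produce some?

31.5

Check each constraint at x*: labor 92/92 (tight); land 37/37 (tight).
Dual feasibility on the basic columns requires 2·y_labor + 1·y_land = 19, 6·y_labor + 2·y_land = 51.
→ y_labor = 6.5 and y_land = 6.
wheat enters the basis when its profit ≥ yᵀa₃ = 6.5·3 + 6·2 = 31.5.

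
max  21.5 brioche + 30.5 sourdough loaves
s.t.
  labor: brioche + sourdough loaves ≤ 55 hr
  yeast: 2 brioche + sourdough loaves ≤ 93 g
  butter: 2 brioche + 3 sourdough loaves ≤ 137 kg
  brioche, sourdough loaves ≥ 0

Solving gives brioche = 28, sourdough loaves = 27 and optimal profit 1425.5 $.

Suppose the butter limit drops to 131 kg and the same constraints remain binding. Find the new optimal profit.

Binding: labor and butter. Non-binding: yeast (10 unused).
Since yeast is not tight, its dual is 0.
The binding rows give the dual system: 1·y_labor + 2·y_butter = 21.5 and 1·y_labor + 3·y_butter = 30.5.
This yields shadow prices y_labor = 3.5, y_butter = 9.
Δz = y_butter·Δb = 9 × (-6) = -54, so new z* = 1425.5 − 54 = 1371.5.

1371.5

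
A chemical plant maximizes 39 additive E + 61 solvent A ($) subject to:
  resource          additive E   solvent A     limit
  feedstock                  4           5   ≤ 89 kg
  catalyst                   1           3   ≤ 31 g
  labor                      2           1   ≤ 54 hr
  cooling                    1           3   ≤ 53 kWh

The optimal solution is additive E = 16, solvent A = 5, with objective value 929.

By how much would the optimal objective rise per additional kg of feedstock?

8

At the optimum: feedstock uses 89 of 89 (binding); catalyst uses 31 of 31 (binding); labor uses 37 of 54 (slack = 17); cooling uses 31 of 53 (slack = 22).
By complementary slackness, y = 0 for the non-binding constraints.
The binding rows give the dual system: 4·y_feedstock + 1·y_catalyst = 39 and 5·y_feedstock + 3·y_catalyst = 61.
→ y_feedstock = 8 and y_catalyst = 7.
Shadow price of feedstock = 8.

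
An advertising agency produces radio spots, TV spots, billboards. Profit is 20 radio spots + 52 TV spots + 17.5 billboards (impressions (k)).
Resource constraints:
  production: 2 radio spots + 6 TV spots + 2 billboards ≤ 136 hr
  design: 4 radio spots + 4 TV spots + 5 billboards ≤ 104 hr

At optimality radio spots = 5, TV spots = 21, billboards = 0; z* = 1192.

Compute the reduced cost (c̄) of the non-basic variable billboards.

At the optimum: production uses 136 of 136 (binding); design uses 104 of 104 (binding).
The binding rows give the dual system: 2·y_production + 4·y_design = 20 and 6·y_production + 4·y_design = 52.
This yields shadow prices y_production = 8, y_design = 1.
Reduced cost of billboards: c₃ − yᵀa₃ = 17.5 − (8·2 + 1·5) = 17.5 − 21 = -3.5.

-3.5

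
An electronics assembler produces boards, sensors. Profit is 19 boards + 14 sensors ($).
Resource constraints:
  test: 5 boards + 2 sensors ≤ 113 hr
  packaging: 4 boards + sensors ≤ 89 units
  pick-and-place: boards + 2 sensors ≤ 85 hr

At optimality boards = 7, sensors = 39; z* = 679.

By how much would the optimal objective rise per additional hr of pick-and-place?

Binding: test and pick-and-place. Non-binding: packaging (22 unused).
Since packaging is not tight, its dual is 0.
Dual feasibility on the basic columns requires 5·y_test + 1·y_pick-and-place = 19, 2·y_test + 2·y_pick-and-place = 14.
Solving: y_test = 3, y_pick-and-place = 4.
Shadow price of pick-and-place = 4.

4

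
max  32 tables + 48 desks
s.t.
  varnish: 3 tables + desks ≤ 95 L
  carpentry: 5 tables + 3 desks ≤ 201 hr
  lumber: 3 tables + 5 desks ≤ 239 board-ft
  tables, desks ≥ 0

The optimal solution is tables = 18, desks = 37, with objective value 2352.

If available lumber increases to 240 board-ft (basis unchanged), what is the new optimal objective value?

At the optimum: varnish uses 91 of 95 (slack = 4); carpentry uses 201 of 201 (binding); lumber uses 239 of 239 (binding).
Since varnish is not tight, its dual is 0.
The binding rows give the dual system: 5·y_carpentry + 3·y_lumber = 32 and 3·y_carpentry + 5·y_lumber = 48.
→ y_carpentry = 1 and y_lumber = 9.
Δz = y_lumber·Δb = 9 × (1) = 9, so new z* = 2352 + 9 = 2361.

2361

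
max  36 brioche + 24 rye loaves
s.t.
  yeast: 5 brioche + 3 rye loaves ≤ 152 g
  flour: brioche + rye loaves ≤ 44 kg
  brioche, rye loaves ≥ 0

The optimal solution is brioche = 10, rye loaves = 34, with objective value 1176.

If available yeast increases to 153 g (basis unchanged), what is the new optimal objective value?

At the optimum: yeast uses 152 of 152 (binding); flour uses 44 of 44 (binding).
From A_Bᵀ y = c: 5·y_yeast + 1·y_flour = 36; 3·y_yeast + 1·y_flour = 24.
→ y_yeast = 6 and y_flour = 6.
Δz = y_yeast·Δb = 6 × (1) = 6, so new z* = 1176 + 6 = 1182.

1182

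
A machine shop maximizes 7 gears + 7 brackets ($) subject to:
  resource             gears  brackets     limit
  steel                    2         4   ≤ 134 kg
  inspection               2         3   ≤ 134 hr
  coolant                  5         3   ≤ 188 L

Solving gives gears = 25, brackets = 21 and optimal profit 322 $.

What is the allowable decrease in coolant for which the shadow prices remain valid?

87.5

Binding constraints: steel, coolant. The basis is B = [[2,4],[5,3]] with det -14.
Per unit decrease in coolant, x* moves by d = (-0.2857, 0.1429).
The basis stays optimal until gears reaches 0; allowable decrease = 87.5 L.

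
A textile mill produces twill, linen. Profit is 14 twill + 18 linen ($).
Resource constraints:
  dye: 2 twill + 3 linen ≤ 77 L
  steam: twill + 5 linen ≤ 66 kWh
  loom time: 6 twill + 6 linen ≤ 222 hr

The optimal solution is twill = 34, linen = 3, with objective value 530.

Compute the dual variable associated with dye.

4

Binding: dye and loom time. Non-binding: steam (17 unused).
Slack constraints have shadow price 0 (complementary slackness).
The binding rows give the dual system: 2·y_dye + 6·y_loom time = 14 and 3·y_dye + 6·y_loom time = 18.
Solving: y_dye = 4, y_loom time = 1.
Shadow price of dye = 4.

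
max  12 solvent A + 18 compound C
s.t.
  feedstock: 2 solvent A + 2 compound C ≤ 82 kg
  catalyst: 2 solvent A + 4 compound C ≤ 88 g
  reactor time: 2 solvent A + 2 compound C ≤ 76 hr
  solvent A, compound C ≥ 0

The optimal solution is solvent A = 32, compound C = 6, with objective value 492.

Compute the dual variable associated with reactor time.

3

At the optimum: feedstock uses 76 of 82 (slack = 6); catalyst uses 88 of 88 (binding); reactor time uses 76 of 76 (binding).
By complementary slackness, y = 0 for the non-binding constraint.
The binding rows give the dual system: 2·y_catalyst + 2·y_reactor time = 12 and 4·y_catalyst + 2·y_reactor time = 18.
Solving: y_catalyst = 3, y_reactor time = 3.
Shadow price of reactor time = 3.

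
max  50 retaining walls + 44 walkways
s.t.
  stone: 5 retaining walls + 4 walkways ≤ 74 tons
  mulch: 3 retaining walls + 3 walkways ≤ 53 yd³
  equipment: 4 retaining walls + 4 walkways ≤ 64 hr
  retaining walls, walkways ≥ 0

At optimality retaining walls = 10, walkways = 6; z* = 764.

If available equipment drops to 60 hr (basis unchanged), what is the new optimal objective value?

744

Binding: stone and equipment. Non-binding: mulch (5 unused).
Slack constraints have shadow price 0 (complementary slackness).
The binding rows give the dual system: 5·y_stone + 4·y_equipment = 50 and 4·y_stone + 4·y_equipment = 44.
→ y_stone = 6 and y_equipment = 5.
Δz = y_equipment·Δb = 5 × (-4) = -20, so new z* = 764 − 20 = 744.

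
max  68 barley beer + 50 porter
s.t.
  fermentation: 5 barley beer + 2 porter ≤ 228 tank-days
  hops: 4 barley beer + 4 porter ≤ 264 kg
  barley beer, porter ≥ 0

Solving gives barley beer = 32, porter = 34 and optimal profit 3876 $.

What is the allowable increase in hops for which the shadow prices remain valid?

192

Binding constraints: fermentation, hops. The basis is B = [[5,2],[4,4]] with det 12.
Per unit increase in hops, x* moves by d = (-0.1667, 0.4167).
The basis stays optimal until barley beer reaches 0; allowable increase = 192 kg.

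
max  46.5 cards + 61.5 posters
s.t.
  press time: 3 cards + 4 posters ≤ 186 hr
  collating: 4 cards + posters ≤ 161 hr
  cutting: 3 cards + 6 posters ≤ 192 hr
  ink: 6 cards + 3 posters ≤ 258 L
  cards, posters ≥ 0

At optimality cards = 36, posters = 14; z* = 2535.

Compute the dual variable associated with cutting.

8.5

Check each constraint at x*: press time 164/186 (slack 22); collating 158/161 (slack 3); cutting 192/192 (tight); ink 258/258 (tight).
By complementary slackness, y = 0 for the non-binding constraints.
Dual feasibility on the basic columns requires 3·y_cutting + 6·y_ink = 46.5, 6·y_cutting + 3·y_ink = 61.5.
→ y_cutting = 8.5 and y_ink = 3.5.
Shadow price of cutting = 8.5.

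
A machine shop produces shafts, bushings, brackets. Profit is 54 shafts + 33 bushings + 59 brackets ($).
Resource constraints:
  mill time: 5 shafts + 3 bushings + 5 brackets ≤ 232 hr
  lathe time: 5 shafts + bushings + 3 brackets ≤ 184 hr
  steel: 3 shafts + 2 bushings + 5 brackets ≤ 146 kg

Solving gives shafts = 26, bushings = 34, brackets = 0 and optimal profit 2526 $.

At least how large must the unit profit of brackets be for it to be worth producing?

60

Binding: mill time and steel. Non-binding: lathe time (20 unused).
Since lathe time is not tight, its dual is 0.
From A_Bᵀ y = c: 5·y_mill time + 3·y_steel = 54; 3·y_mill time + 2·y_steel = 33.
This yields shadow prices y_mill time = 9, y_steel = 3.
brackets enters the basis when its profit ≥ yᵀa₃ = 9·5 + 3·5 = 60.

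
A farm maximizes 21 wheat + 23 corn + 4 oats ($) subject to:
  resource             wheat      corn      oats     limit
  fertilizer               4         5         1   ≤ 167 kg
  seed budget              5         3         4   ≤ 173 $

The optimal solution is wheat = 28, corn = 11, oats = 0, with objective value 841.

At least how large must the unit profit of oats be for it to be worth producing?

8

Check each constraint at x*: fertilizer 167/167 (tight); seed budget 173/173 (tight).
The binding rows give the dual system: 4·y_fertilizer + 5·y_seed budget = 21 and 5·y_fertilizer + 3·y_seed budget = 23.
Solving: y_fertilizer = 4, y_seed budget = 1.
oats enters the basis when its profit ≥ yᵀa₃ = 4·1 + 1·4 = 8.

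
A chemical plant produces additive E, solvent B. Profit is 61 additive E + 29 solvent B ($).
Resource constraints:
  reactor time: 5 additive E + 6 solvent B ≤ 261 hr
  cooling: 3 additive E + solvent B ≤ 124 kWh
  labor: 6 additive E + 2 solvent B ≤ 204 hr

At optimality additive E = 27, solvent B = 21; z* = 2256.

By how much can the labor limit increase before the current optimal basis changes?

Binding constraints: reactor time, labor. The basis is B = [[5,6],[6,2]] with det -26.
Per unit increase in labor, x* moves by d = (0.2308, -0.1923).
The basis stays optimal until cooling becomes binding; allowable increase = 44 hr.

44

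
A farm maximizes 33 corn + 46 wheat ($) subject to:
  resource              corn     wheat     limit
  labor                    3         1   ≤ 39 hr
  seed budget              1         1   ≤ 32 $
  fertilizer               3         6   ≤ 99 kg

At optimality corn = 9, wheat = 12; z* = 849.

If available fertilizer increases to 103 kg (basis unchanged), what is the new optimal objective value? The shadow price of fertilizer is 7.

877

Δb = 4, so new z* = 849 + (7)·(4) = 849 + 28 = 877.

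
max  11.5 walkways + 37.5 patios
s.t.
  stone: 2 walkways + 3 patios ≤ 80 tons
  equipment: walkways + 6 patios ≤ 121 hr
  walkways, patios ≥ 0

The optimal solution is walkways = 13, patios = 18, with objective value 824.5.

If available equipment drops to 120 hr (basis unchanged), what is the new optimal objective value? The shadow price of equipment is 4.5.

820

Δb = -1, so new z* = 824.5 + (4.5)·(-1) = 824.5 − 4.5 = 820.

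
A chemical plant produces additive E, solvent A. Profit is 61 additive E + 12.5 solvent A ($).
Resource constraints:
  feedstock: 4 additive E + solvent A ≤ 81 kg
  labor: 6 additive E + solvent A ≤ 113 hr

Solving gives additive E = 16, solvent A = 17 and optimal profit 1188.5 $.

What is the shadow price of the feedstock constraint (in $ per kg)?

7

Both feedstock and labor are binding at x*.
The binding rows give the dual system: 4·y_feedstock + 6·y_labor = 61 and 1·y_feedstock + 1·y_labor = 12.5.
→ y_feedstock = 7 and y_labor = 5.5.
Shadow price of feedstock = 7.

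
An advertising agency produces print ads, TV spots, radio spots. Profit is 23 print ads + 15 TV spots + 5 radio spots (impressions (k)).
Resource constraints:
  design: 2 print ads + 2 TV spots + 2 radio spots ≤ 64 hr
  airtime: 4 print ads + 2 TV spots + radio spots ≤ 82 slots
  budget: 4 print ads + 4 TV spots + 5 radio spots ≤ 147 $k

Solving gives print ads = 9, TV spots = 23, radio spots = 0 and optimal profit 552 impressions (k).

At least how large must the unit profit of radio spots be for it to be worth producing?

11

Binding: design and airtime. Non-binding: budget (19 unused).
Since budget is not tight, its dual is 0.
The binding rows give the dual system: 2·y_design + 4·y_airtime = 23 and 2·y_design + 2·y_airtime = 15.
Solving: y_design = 3.5, y_airtime = 4.
radio spots enters the basis when its profit ≥ yᵀa₃ = 3.5·2 + 4·1 = 11.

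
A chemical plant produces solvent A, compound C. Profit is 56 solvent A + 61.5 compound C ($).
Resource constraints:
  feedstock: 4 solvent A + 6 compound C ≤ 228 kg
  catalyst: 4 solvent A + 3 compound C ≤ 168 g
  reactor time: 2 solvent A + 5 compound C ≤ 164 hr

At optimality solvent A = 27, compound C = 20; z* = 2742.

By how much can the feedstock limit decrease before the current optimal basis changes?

60

Binding constraints: feedstock, catalyst. The basis is B = [[4,6],[4,3]] with det -12.
Per unit decrease in feedstock, x* moves by d = (0.25, -0.3333).
The basis stays optimal until compound C reaches 0; allowable decrease = 60 kg.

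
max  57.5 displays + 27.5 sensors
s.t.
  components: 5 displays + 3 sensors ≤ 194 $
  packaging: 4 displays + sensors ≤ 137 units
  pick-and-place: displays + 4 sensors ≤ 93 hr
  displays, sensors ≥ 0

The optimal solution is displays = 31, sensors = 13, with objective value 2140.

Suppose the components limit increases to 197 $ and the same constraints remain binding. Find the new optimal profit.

Check each constraint at x*: components 194/194 (tight); packaging 137/137 (tight); pick-and-place 83/93 (slack 10).
Slack constraints have shadow price 0 (complementary slackness).
From A_Bᵀ y = c: 5·y_components + 4·y_packaging = 57.5; 3·y_components + 1·y_packaging = 27.5.
Solving: y_components = 7.5, y_packaging = 5.
Δz = y_components·Δb = 7.5 × (3) = 22.5, so new z* = 2140 + 22.5 = 2162.5.

2162.5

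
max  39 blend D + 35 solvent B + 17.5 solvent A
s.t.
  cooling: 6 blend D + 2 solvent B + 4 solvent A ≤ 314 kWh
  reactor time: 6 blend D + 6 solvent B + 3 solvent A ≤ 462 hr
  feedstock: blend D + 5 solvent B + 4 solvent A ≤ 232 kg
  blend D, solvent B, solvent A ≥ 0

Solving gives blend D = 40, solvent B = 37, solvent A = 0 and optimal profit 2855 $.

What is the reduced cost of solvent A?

At the optimum: cooling uses 314 of 314 (binding); reactor time uses 462 of 462 (binding); feedstock uses 225 of 232 (slack = 7).
Slack constraints have shadow price 0 (complementary slackness).
From A_Bᵀ y = c: 6·y_cooling + 6·y_reactor time = 39; 2·y_cooling + 6·y_reactor time = 35.
This yields shadow prices y_cooling = 1, y_reactor time = 5.5.
Reduced cost of solvent A: c₃ − yᵀa₃ = 17.5 − (1·4 + 5.5·3) = 17.5 − 20.5 = -3.

-3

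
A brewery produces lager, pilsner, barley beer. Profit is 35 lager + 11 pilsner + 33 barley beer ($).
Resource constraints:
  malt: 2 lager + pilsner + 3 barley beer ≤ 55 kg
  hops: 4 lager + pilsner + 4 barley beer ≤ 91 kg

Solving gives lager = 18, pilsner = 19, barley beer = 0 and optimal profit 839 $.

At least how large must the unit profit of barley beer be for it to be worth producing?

39.5

Check each constraint at x*: malt 55/55 (tight); hops 91/91 (tight).
From A_Bᵀ y = c: 2·y_malt + 4·y_hops = 35; 1·y_malt + 1·y_hops = 11.
This yields shadow prices y_malt = 4.5, y_hops = 6.5.
barley beer enters the basis when its profit ≥ yᵀa₃ = 4.5·3 + 6.5·4 = 39.5.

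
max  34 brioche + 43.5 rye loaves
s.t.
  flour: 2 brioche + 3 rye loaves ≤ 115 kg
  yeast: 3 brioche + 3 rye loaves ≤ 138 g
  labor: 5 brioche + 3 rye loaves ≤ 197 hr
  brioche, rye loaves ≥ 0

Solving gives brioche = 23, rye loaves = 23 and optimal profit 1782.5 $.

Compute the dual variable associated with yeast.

Check each constraint at x*: flour 115/115 (tight); yeast 138/138 (tight); labor 184/197 (slack 13).
By complementary slackness, y = 0 for the non-binding constraint.
From A_Bᵀ y = c: 2·y_flour + 3·y_yeast = 34; 3·y_flour + 3·y_yeast = 43.5.
This yields shadow prices y_flour = 9.5, y_yeast = 5.
Shadow price of yeast = 5.

5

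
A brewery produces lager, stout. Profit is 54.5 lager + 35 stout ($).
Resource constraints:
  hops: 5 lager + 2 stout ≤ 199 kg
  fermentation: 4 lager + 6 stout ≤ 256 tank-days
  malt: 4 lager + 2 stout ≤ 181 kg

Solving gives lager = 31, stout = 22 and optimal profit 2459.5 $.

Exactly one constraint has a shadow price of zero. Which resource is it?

hops: 199/199 (binding)
fermentation: 256/256 (binding)
malt: 168/181 (slack 13)
By complementary slackness, a constraint with positive slack has shadow price 0 → malt.

malt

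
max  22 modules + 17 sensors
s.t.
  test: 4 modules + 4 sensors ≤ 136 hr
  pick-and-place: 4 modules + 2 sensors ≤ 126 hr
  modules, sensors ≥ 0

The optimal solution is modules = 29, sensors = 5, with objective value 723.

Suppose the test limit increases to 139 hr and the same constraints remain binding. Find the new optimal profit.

Check each constraint at x*: test 136/136 (tight); pick-and-place 126/126 (tight).
From A_Bᵀ y = c: 4·y_test + 4·y_pick-and-place = 22; 4·y_test + 2·y_pick-and-place = 17.
Solving: y_test = 3, y_pick-and-place = 2.5.
Δz = y_test·Δb = 3 × (3) = 9, so new z* = 723 + 9 = 732.

732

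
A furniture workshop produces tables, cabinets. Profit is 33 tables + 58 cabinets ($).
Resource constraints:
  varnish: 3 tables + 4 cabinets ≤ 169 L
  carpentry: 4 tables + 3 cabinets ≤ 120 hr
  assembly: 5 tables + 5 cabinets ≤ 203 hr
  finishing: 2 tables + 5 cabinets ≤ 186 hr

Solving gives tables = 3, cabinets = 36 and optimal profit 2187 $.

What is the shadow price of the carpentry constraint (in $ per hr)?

Binding: carpentry and finishing. Non-binding: varnish (16 unused), assembly (8 unused).
Since varnish, assembly are not tight, their duals are 0.
From A_Bᵀ y = c: 4·y_carpentry + 2·y_finishing = 33; 3·y_carpentry + 5·y_finishing = 58.
Solving: y_carpentry = 3.5, y_finishing = 9.5.
Shadow price of carpentry = 3.5.

3.5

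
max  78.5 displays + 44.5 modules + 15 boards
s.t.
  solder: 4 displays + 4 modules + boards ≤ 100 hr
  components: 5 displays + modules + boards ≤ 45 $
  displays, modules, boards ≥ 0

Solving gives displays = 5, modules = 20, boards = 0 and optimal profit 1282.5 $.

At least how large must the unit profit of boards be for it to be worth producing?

Check each constraint at x*: solder 100/100 (tight); components 45/45 (tight).
Dual feasibility on the basic columns requires 4·y_solder + 5·y_components = 78.5, 4·y_solder + 1·y_components = 44.5.
This yields shadow prices y_solder = 9, y_components = 8.5.
boards enters the basis when its profit ≥ yᵀa₃ = 9·1 + 8.5·1 = 17.5.

17.5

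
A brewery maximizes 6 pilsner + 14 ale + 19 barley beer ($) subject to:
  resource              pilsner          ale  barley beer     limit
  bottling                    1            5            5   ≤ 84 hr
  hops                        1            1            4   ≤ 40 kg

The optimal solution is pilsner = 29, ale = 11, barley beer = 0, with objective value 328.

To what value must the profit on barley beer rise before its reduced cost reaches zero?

Both bottling and hops are binding at x*.
Dual feasibility on the basic columns requires 1·y_bottling + 1·y_hops = 6, 5·y_bottling + 1·y_hops = 14.
→ y_bottling = 2 and y_hops = 4.
barley beer enters the basis when its profit ≥ yᵀa₃ = 2·5 + 4·4 = 26.

26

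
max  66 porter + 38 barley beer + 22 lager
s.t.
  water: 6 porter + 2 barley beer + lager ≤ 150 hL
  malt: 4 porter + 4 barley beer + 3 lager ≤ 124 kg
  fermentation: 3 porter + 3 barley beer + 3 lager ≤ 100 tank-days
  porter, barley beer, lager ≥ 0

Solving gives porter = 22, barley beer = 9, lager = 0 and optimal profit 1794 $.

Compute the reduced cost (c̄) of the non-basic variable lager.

Check each constraint at x*: water 150/150 (tight); malt 124/124 (tight); fermentation 93/100 (slack 7).
By complementary slackness, y = 0 for the non-binding constraint.
Dual feasibility on the basic columns requires 6·y_water + 4·y_malt = 66, 2·y_water + 4·y_malt = 38.
Solving: y_water = 7, y_malt = 6.
Reduced cost of lager: c₃ − yᵀa₃ = 22 − (7·1 + 6·3) = 22 − 25 = -3.

-3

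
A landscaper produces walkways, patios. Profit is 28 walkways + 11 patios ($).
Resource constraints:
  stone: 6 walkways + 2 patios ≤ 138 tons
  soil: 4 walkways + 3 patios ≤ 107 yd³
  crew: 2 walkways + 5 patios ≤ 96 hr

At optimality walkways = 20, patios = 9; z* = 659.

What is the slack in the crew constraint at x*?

crew used = 2·20 + 5·9 = 85; slack = 96 − 85 = 11.

11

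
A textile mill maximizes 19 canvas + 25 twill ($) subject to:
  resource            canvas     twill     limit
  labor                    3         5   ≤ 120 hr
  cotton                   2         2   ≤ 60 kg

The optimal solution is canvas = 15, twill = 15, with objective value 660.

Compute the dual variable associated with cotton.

Both labor and cotton are binding at x*.
From A_Bᵀ y = c: 3·y_labor + 2·y_cotton = 19; 5·y_labor + 2·y_cotton = 25.
This yields shadow prices y_labor = 3, y_cotton = 5.
Shadow price of cotton = 5.

5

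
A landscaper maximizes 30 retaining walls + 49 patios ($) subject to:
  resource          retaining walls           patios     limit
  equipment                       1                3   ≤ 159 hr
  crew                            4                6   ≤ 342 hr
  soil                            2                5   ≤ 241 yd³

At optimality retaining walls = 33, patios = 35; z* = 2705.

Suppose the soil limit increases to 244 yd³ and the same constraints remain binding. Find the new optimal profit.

2711

Check each constraint at x*: equipment 138/159 (slack 21); crew 342/342 (tight); soil 241/241 (tight).
By complementary slackness, y = 0 for the non-binding constraint.
Dual feasibility on the basic columns requires 4·y_crew + 2·y_soil = 30, 6·y_crew + 5·y_soil = 49.
This yields shadow prices y_crew = 6.5, y_soil = 2.
Δz = y_soil·Δb = 2 × (3) = 6, so new z* = 2705 + 6 = 2711.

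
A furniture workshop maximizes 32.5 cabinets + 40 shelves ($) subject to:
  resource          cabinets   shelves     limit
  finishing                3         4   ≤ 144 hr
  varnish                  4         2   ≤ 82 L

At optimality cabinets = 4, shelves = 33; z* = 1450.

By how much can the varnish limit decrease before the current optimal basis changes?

Binding constraints: finishing, varnish. The basis is B = [[3,4],[4,2]] with det -10.
Per unit decrease in varnish, x* moves by d = (-0.4, 0.3).
The basis stays optimal until cabinets reaches 0; allowable decrease = 10 L.

10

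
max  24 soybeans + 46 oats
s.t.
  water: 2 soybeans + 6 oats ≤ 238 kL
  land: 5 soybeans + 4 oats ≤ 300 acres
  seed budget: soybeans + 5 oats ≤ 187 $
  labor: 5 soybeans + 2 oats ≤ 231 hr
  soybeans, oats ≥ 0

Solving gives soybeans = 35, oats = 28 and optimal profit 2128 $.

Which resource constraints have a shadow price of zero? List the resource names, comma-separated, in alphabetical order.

water: 238/238 (binding)
land: 287/300 (slack 13)
seed budget: 175/187 (slack 12)
labor: 231/231 (binding)
By complementary slackness, a constraint with positive slack has shadow price 0 → land, seed budget.

land, seed budget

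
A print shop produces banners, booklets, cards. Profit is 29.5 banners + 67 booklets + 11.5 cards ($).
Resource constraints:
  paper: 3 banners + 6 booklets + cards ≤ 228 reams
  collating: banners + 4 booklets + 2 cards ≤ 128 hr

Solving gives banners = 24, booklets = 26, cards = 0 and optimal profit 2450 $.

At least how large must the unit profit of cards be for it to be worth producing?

16.5

At the optimum: paper uses 228 of 228 (binding); collating uses 128 of 128 (binding).
The binding rows give the dual system: 3·y_paper + 1·y_collating = 29.5 and 6·y_paper + 4·y_collating = 67.
Solving: y_paper = 8.5, y_collating = 4.
cards enters the basis when its profit ≥ yᵀa₃ = 8.5·1 + 4·2 = 16.5.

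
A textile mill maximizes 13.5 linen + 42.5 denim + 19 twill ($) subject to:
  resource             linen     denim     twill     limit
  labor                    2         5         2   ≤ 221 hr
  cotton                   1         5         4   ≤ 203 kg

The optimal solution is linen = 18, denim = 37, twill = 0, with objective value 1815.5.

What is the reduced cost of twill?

-5

Check each constraint at x*: labor 221/221 (tight); cotton 203/203 (tight).
The binding rows give the dual system: 2·y_labor + 1·y_cotton = 13.5 and 5·y_labor + 5·y_cotton = 42.5.
→ y_labor = 5 and y_cotton = 3.5.
Reduced cost of twill: c₃ − yᵀa₃ = 19 − (5·2 + 3.5·4) = 19 − 24 = -5.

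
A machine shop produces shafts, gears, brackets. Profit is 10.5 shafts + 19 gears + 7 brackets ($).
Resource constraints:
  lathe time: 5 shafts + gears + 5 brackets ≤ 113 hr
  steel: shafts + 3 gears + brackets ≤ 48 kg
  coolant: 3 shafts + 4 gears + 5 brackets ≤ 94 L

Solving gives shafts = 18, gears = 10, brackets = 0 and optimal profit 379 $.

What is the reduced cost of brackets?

Binding: steel and coolant. Non-binding: lathe time (13 unused).
Since lathe time is not tight, its dual is 0.
Dual feasibility on the basic columns requires 1·y_steel + 3·y_coolant = 10.5, 3·y_steel + 4·y_coolant = 19.
→ y_steel = 3 and y_coolant = 2.5.
Reduced cost of brackets: c₃ − yᵀa₃ = 7 − (3·1 + 2.5·5) = 7 − 15.5 = -8.5.

-8.5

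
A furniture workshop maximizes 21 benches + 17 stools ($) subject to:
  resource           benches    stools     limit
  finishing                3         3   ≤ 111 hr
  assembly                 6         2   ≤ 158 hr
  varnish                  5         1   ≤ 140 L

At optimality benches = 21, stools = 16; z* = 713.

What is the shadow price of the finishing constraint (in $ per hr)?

At the optimum: finishing uses 111 of 111 (binding); assembly uses 158 of 158 (binding); varnish uses 121 of 140 (slack = 19).
By complementary slackness, y = 0 for the non-binding constraint.
The binding rows give the dual system: 3·y_finishing + 6·y_assembly = 21 and 3·y_finishing + 2·y_assembly = 17.
→ y_finishing = 5 and y_assembly = 1.
Shadow price of finishing = 5.

5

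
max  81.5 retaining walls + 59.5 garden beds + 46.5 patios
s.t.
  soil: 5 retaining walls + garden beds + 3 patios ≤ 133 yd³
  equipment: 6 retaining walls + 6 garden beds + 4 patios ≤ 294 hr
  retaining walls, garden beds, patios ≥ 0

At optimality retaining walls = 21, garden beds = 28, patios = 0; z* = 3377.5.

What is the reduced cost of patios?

Both soil and equipment are binding at x*.
The binding rows give the dual system: 5·y_soil + 6·y_equipment = 81.5 and 1·y_soil + 6·y_equipment = 59.5.
Solving: y_soil = 5.5, y_equipment = 9.
Reduced cost of patios: c₃ − yᵀa₃ = 46.5 − (5.5·3 + 9·4) = 46.5 − 52.5 = -6.

-6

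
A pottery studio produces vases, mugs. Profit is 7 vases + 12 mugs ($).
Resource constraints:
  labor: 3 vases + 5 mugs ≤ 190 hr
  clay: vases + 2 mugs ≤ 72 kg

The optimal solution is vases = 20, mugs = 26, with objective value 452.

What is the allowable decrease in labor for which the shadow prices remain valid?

10

Binding constraints: labor, clay. The basis is B = [[3,5],[1,2]] with det 1.
Per unit decrease in labor, x* moves by d = (-2, 1).
The basis stays optimal until vases reaches 0; allowable decrease = 10 hr.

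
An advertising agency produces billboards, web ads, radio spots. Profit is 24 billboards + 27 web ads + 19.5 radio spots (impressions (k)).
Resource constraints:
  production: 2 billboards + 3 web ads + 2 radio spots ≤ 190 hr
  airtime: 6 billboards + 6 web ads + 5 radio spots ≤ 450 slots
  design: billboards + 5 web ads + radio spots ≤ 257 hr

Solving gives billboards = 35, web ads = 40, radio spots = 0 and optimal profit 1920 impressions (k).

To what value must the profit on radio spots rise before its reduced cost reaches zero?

Binding: production and airtime. Non-binding: design (22 unused).
By complementary slackness, y = 0 for the non-binding constraint.
The binding rows give the dual system: 2·y_production + 6·y_airtime = 24 and 3·y_production + 6·y_airtime = 27.
Solving: y_production = 3, y_airtime = 3.
radio spots enters the basis when its profit ≥ yᵀa₃ = 3·2 + 3·5 = 21.

21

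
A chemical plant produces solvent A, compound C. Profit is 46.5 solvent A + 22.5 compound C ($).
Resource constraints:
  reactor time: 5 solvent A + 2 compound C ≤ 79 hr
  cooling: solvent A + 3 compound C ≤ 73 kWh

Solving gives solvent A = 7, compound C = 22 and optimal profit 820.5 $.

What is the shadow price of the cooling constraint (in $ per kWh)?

Check each constraint at x*: reactor time 79/79 (tight); cooling 73/73 (tight).
From A_Bᵀ y = c: 5·y_reactor time + 1·y_cooling = 46.5; 2·y_reactor time + 3·y_cooling = 22.5.
Solving: y_reactor time = 9, y_cooling = 1.5.
Shadow price of cooling = 1.5.

1.5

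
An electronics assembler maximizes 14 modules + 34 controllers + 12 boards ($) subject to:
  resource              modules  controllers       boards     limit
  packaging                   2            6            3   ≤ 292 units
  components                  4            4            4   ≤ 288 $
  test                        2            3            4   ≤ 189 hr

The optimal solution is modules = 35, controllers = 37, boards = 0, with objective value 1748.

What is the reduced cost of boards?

Check each constraint at x*: packaging 292/292 (tight); components 288/288 (tight); test 181/189 (slack 8).
Slack constraints have shadow price 0 (complementary slackness).
From A_Bᵀ y = c: 2·y_packaging + 4·y_components = 14; 6·y_packaging + 4·y_components = 34.
Solving: y_packaging = 5, y_components = 1.
Reduced cost of boards: c₃ − yᵀa₃ = 12 − (5·3 + 1·4) = 12 − 19 = -7.

-7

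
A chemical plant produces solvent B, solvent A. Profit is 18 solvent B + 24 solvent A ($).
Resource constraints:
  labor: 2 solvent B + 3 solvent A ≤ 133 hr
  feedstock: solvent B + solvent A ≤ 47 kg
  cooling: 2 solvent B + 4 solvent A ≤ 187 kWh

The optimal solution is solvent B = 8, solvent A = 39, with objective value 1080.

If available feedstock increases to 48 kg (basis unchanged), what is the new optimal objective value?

1086

Binding: labor and feedstock. Non-binding: cooling (15 unused).
Since cooling is not tight, its dual is 0.
The binding rows give the dual system: 2·y_labor + 1·y_feedstock = 18 and 3·y_labor + 1·y_feedstock = 24.
→ y_labor = 6 and y_feedstock = 6.
Δz = y_feedstock·Δb = 6 × (1) = 6, so new z* = 1080 + 6 = 1086.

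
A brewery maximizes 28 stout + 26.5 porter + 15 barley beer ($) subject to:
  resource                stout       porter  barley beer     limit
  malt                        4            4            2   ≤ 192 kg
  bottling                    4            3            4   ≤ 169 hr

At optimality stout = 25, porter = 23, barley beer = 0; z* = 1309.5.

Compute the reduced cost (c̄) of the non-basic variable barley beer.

-2

At the optimum: malt uses 192 of 192 (binding); bottling uses 169 of 169 (binding).
The binding rows give the dual system: 4·y_malt + 4·y_bottling = 28 and 4·y_malt + 3·y_bottling = 26.5.
Solving: y_malt = 5.5, y_bottling = 1.5.
Reduced cost of barley beer: c₃ − yᵀa₃ = 15 − (5.5·2 + 1.5·4) = 15 − 17 = -2.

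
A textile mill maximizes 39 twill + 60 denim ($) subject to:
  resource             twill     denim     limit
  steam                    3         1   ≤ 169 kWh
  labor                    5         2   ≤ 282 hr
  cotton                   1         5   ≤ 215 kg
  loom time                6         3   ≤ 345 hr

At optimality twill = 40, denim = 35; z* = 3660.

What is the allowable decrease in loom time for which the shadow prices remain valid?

216

Binding constraints: cotton, loom time. The basis is B = [[1,5],[6,3]] with det -27.
Per unit decrease in loom time, x* moves by d = (-0.1852, 0.037).
The basis stays optimal until twill reaches 0; allowable decrease = 216 hr.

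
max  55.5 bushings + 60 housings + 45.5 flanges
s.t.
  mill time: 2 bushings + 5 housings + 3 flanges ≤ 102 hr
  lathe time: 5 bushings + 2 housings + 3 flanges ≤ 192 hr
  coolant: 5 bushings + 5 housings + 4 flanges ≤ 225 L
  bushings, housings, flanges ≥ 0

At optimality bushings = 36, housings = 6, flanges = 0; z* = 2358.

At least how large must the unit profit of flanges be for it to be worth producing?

49.5

At the optimum: mill time uses 102 of 102 (binding); lathe time uses 192 of 192 (binding); coolant uses 210 of 225 (slack = 15).
By complementary slackness, y = 0 for the non-binding constraint.
Dual feasibility on the basic columns requires 2·y_mill time + 5·y_lathe time = 55.5, 5·y_mill time + 2·y_lathe time = 60.
Solving: y_mill time = 9, y_lathe time = 7.5.
flanges enters the basis when its profit ≥ yᵀa₃ = 9·3 + 7.5·3 = 49.5.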